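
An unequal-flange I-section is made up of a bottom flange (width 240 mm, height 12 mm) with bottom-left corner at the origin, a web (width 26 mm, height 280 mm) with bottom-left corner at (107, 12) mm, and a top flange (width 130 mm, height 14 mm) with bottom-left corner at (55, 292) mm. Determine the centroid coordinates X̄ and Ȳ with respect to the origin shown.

X̄ = 120.00 mm, Ȳ = 139.23 mm

bottom flange: A = 240 × 12 = 2880.00, centroid at (120.00, 6.00).
web: A = 26 × 280 = 7280.00, centroid at (120.00, 152.00).
top flange: A = 130 × 14 = 1820.00, centroid at (120.00, 299.00).
ΣA = 11980.00 mm², ΣAX̄ = 1437600.00 mm³, ΣAȲ = 1668020.00 mm³.
X̄ = 1437600.00/11980.00 = 120.00 mm; Ȳ = 1668020.00/11980.00 = 139.23 mm.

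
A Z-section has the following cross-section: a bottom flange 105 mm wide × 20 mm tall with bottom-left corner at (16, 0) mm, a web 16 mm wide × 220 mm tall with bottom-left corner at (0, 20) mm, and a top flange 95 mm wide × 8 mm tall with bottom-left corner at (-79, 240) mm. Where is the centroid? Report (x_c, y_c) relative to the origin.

bottom flange: A = 105 × 20 = 2100.00, centroid at (68.50, 10.00).
web: A = 16 × 220 = 3520.00, centroid at (8.00, 130.00).
top flange: A = 95 × 8 = 760.00, centroid at (-31.50, 244.00).
ΣA = 6380.00 mm²
ΣAx_c = (2100.00)(68.50) + (3520.00)(8.00) + (760.00)(-31.50) = 148070.00 mm³
ΣAy_c = (2100.00)(10.00) + (3520.00)(130.00) + (760.00)(244.00) = 664040.00 mm³
x_c = 148070.00 / 6380.00 = 23.21 mm
y_c = 664040.00 / 6380.00 = 104.08 mm

x_c = 23.21 mm, y_c = 104.08 mm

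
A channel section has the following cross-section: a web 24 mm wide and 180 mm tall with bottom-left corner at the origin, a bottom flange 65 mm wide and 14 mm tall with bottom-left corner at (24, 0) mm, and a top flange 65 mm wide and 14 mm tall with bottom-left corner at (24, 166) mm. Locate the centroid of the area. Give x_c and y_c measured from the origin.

web: A = 24 × 180 = 4320.00, centroid at (12.00, 90.00).
bottom flange: A = 65 × 14 = 910.00, centroid at (56.50, 7.00).
top flange: A = 65 × 14 = 910.00, centroid at (56.50, 173.00).
ΣA = 6140.00 mm²
ΣAx_c = (4320.00)(12.00) + (910.00)(56.50) + (910.00)(56.50) = 154670.00 mm³
ΣAy_c = (4320.00)(90.00) + (910.00)(7.00) + (910.00)(173.00) = 552600.00 mm³
x_c = 154670.00 / 6140.00 = 25.19 mm
y_c = 552600.00 / 6140.00 = 90.00 mm

x_c = 25.19 mm, y_c = 90.00 mm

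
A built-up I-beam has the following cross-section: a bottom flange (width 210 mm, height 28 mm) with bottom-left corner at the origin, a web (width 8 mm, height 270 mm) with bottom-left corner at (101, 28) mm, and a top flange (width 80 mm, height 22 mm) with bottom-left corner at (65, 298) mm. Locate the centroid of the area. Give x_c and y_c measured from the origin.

x_c = 105.00 mm, y_c = 99.82 mm

Part | A | x̄ᵢ | ȳᵢ | A·x̄ᵢ | A·ȳᵢ
bottom flange | 5880.00 | 105.00 | 14.00 | 617400.00 | 82320.00
web | 2160.00 | 105.00 | 163.00 | 226800.00 | 352080.00
top flange | 1760.00 | 105.00 | 309.00 | 184800.00 | 543840.00
Σ | 9800.00 |  |  | 1029000.00 | 978240.00
x_c = 1029000.00 / 9800.00 = 105.00 mm
y_c = 978240.00 / 9800.00 = 99.82 mm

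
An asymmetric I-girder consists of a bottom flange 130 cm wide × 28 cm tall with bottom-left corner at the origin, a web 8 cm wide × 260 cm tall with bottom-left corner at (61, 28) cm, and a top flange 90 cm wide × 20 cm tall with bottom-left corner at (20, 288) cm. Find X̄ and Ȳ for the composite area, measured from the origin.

bottom flange: A = 130 × 28 = 3640.00, centroid at (65.00, 14.00).
web: A = 8 × 260 = 2080.00, centroid at (65.00, 158.00).
top flange: A = 90 × 20 = 1800.00, centroid at (65.00, 298.00).
ΣA = 7520.00 cm², ΣAX̄ = 488800.00 cm³, ΣAȲ = 916000.00 cm³.
X̄ = 488800.00/7520.00 = 65.00 cm; Ȳ = 916000.00/7520.00 = 121.81 cm.

X̄ = 65.00 cm, Ȳ = 121.81 cm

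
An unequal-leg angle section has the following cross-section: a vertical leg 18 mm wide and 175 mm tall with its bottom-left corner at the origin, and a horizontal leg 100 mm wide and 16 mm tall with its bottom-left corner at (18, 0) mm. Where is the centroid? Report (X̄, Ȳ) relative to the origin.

vertical leg: A = 18 × 175 = 3150.00, centroid at (9.00, 87.50).
horizontal leg: A = 100 × 16 = 1600.00, centroid at (68.00, 8.00).
ΣA = 4750.00 mm²
ΣAX̄ = (3150.00)(9.00) + (1600.00)(68.00) = 137150.00 mm³
ΣAȲ = (3150.00)(87.50) + (1600.00)(8.00) = 288425.00 mm³
X̄ = 137150.00 / 4750.00 = 28.87 mm
Ȳ = 288425.00 / 4750.00 = 60.72 mm

X̄ = 28.87 mm, Ȳ = 60.72 mm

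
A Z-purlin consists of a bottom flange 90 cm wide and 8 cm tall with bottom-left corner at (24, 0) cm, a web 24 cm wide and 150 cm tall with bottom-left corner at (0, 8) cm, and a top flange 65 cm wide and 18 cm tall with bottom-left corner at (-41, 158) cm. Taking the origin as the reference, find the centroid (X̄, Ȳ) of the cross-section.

X̄ = 15.11 cm, Ȳ = 90.54 cm

bottom flange: A = 90 × 8 = 720.00, centroid at (69.00, 4.00).
web: A = 24 × 150 = 3600.00, centroid at (12.00, 83.00).
top flange: A = 65 × 18 = 1170.00, centroid at (-8.50, 167.00).
ΣA = 5490.00 cm², ΣAX̄ = 82935.00 cm³, ΣAȲ = 497070.00 cm³.
X̄ = 82935.00/5490.00 = 15.11 cm; Ȳ = 497070.00/5490.00 = 90.54 cm.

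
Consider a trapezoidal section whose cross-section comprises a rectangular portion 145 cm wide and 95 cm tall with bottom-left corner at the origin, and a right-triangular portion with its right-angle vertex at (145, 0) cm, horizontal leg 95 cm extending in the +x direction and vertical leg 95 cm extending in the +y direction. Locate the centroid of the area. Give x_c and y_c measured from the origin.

x_c = 98.20 cm, y_c = 43.59 cm

rectangular portion: A = 145 × 95 = 13775.00, centroid at (72.50, 47.50).
triangular portion: A = ½·95·95 = 4512.50, centroid at (176.67, 31.67).
ΣA = 18287.50 cm²
ΣAx_c = (13775.00)(72.50) + (4512.50)(176.67) = 1795895.83 cm³
ΣAy_c = (13775.00)(47.50) + (4512.50)(31.67) = 797208.33 cm³
x_c = 1795895.83 / 18287.50 = 98.20 cm
y_c = 797208.33 / 18287.50 = 43.59 cm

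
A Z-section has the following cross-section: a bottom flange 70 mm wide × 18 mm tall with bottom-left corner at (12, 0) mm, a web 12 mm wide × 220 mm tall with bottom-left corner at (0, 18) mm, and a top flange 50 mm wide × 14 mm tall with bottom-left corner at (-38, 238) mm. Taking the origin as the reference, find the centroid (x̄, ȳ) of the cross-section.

bottom flange: A = 70 × 18 = 1260.00, centroid at (47.00, 9.00).
web: A = 12 × 220 = 2640.00, centroid at (6.00, 128.00).
top flange: A = 50 × 14 = 700.00, centroid at (-13.00, 245.00).
ΣA = 4600.00 mm², ΣAx̄ = 65960.00 mm³, ΣAȳ = 520760.00 mm³.
x̄ = 65960.00/4600.00 = 14.34 mm; ȳ = 520760.00/4600.00 = 113.21 mm.

x̄ = 14.34 mm, ȳ = 113.21 mm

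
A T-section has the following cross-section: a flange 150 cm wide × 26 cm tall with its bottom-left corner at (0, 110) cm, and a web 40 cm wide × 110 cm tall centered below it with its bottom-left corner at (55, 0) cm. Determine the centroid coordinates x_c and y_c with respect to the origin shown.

web: A = 40 × 110 = 4400.00, centroid at (75.00, 55.00).
flange: A = 150 × 26 = 3900.00, centroid at (75.00, 123.00).
ΣA = 8300.00 cm²
ΣAx_c = (4400.00)(75.00) + (3900.00)(75.00) = 622500.00 cm³
ΣAy_c = (4400.00)(55.00) + (3900.00)(123.00) = 721700.00 cm³
x_c = 622500.00 / 8300.00 = 75.00 cm
y_c = 721700.00 / 8300.00 = 86.95 cm

x_c = 75.00 cm, y_c = 86.95 cm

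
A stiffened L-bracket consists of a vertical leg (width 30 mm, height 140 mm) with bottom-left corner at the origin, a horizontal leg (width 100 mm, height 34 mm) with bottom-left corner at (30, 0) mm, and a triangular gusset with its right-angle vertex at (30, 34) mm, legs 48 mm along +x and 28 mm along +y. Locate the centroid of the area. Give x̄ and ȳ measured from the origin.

x̄ = 44.24 mm, ȳ = 46.05 mm

vertical leg: A = 30 × 140 = 4200.00, centroid at (15.00, 70.00).
horizontal leg: A = 100 × 34 = 3400.00, centroid at (80.00, 17.00).
gusset: A = ½·48·28 = 672.00, centroid at (46.00, 43.33).
ΣA = 8272.00 mm²
ΣAx̄ = (4200.00)(15.00) + (3400.00)(80.00) + (672.00)(46.00) = 365912.00 mm³
ΣAȳ = (4200.00)(70.00) + (3400.00)(17.00) + (672.00)(43.33) = 380920.00 mm³
x̄ = 365912.00 / 8272.00 = 44.24 mm
ȳ = 380920.00 / 8272.00 = 46.05 mm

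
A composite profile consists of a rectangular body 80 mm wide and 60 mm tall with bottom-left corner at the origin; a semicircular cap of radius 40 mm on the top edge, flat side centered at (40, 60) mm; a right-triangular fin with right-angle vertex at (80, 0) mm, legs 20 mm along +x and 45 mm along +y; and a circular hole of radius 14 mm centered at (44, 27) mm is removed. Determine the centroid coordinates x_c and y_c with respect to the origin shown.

x_c = 42.59 mm, y_c = 45.83 mm

Part | A | x̄ᵢ | ȳᵢ | A·x̄ᵢ | A·ȳᵢ
rectangular body | 4800.00 | 40.00 | 30.00 | 192000.00 | 144000.00
semicircular top | 2513.27 | 40.00 | 76.98 | 100530.96 | 193463.11
triangular fin | 450.00 | 86.67 | 15.00 | 39000.00 | 6750.00
hole | -615.75 | 44.00 | 27.00 | -27093.10 | -16625.31
Σ | 7147.52 |  |  | 304437.87 | 327587.81
x_c = 304437.87 / 7147.52 = 42.59 mm
y_c = 327587.81 / 7147.52 = 45.83 mm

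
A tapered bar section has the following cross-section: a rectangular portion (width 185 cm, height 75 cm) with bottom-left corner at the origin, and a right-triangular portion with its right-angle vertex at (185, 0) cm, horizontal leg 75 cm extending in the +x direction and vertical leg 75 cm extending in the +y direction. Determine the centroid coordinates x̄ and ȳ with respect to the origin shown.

Part | A | x̄ᵢ | ȳᵢ | A·x̄ᵢ | A·ȳᵢ
rectangular portion | 13875.00 | 92.50 | 37.50 | 1283437.50 | 520312.50
triangular portion | 2812.50 | 210.00 | 25.00 | 590625.00 | 70312.50
Σ | 16687.50 |  |  | 1874062.50 | 590625.00
x̄ = 1874062.50 / 16687.50 = 112.30 cm
ȳ = 590625.00 / 16687.50 = 35.39 cm

x̄ = 112.30 cm, ȳ = 35.39 cm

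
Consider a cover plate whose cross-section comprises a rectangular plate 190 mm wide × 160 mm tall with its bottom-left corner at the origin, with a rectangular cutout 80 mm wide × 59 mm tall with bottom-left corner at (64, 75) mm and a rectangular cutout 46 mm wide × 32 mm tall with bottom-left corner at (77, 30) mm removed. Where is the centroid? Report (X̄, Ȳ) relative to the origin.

X̄ = 92.94 mm, Ȳ = 77.29 mm

Part | A | x̄ᵢ | ȳᵢ | A·x̄ᵢ | A·ȳᵢ
plate | 30400.00 | 95.00 | 80.00 | 2888000.00 | 2432000.00
hole 1 | -4720.00 | 104.00 | 104.50 | -490880.00 | -493240.00
hole 2 | -1472.00 | 100.00 | 46.00 | -147200.00 | -67712.00
Σ | 24208.00 |  |  | 2249920.00 | 1871048.00
X̄ = 2249920.00 / 24208.00 = 92.94 mm
Ȳ = 1871048.00 / 24208.00 = 77.29 mm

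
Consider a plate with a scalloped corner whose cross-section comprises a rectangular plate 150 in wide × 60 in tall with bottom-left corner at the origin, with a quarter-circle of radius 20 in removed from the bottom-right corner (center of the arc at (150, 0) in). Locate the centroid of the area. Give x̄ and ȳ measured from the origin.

x̄ = 72.59 in, ȳ = 30.78 in

plate: A = 150 × 60 = 9000.00, centroid at (75.00, 30.00).
removed quarter-circle: A = −¼π·20² = -314.16, centroid at (141.51, 8.49).
ΣA = 8685.84 in²
ΣAx̄ = (9000.00)(75.00) + (-314.16)(141.51) = 630542.78 in³
ΣAȳ = (9000.00)(30.00) + (-314.16)(8.49) = 267333.33 in³
x̄ = 630542.78 / 8685.84 = 72.59 in
ȳ = 267333.33 / 8685.84 = 30.78 in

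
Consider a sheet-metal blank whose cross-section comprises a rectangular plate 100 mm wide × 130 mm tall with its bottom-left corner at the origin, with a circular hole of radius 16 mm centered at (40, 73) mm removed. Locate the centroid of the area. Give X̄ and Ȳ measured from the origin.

X̄ = 50.66 mm, Ȳ = 64.47 mm

plate: A = 100 × 130 = 13000.00, centroid at (50.00, 65.00).
hole: A = −π·16² = -804.25, centroid at (40.00, 73.00).
ΣA = 12195.75 mm², ΣAX̄ = 617830.09 mm³, ΣAȲ = 786289.92 mm³.
X̄ = 617830.09/12195.75 = 50.66 mm; Ȳ = 786289.92/12195.75 = 64.47 mm.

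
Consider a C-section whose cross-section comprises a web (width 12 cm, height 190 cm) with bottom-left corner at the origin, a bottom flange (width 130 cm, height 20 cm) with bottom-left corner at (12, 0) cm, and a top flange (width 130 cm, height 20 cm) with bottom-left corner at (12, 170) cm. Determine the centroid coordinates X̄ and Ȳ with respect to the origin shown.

Part | A | x̄ᵢ | ȳᵢ | A·x̄ᵢ | A·ȳᵢ
web | 2280.00 | 6.00 | 95.00 | 13680.00 | 216600.00
bottom flange | 2600.00 | 77.00 | 10.00 | 200200.00 | 26000.00
top flange | 2600.00 | 77.00 | 180.00 | 200200.00 | 468000.00
Σ | 7480.00 |  |  | 414080.00 | 710600.00
X̄ = 414080.00 / 7480.00 = 55.36 cm
Ȳ = 710600.00 / 7480.00 = 95.00 cm

X̄ = 55.36 cm, Ȳ = 95.00 cm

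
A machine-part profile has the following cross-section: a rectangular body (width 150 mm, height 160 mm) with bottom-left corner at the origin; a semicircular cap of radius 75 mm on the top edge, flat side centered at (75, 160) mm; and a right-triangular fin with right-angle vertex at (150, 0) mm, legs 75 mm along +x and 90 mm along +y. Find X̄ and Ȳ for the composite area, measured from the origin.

Part | A | x̄ᵢ | ȳᵢ | A·x̄ᵢ | A·ȳᵢ
rectangular body | 24000.00 | 75.00 | 80.00 | 1800000.00 | 1920000.00
semicircular top | 8835.73 | 75.00 | 191.83 | 662679.70 | 1694966.69
triangular fin | 3375.00 | 175.00 | 30.00 | 590625.00 | 101250.00
Σ | 36210.73 |  |  | 3053304.70 | 3716216.69
X̄ = 3053304.70 / 36210.73 = 84.32 mm
Ȳ = 3716216.69 / 36210.73 = 102.63 mm

X̄ = 84.32 mm, Ȳ = 102.63 mm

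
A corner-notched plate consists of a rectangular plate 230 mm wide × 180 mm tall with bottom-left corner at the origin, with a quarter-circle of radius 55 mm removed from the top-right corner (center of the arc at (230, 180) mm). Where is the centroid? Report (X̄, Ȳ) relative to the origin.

plate: A = 230 × 180 = 41400.00, centroid at (115.00, 90.00).
removed quarter-circle: A = −¼π·55² = -2375.83, centroid at (206.66, 156.66).
ΣA = 39024.17 mm², ΣAX̄ = 4270017.56 mm³, ΣAȲ = 3353809.03 mm³.
X̄ = 4270017.56/39024.17 = 109.42 mm; Ȳ = 3353809.03/39024.17 = 85.94 mm.

X̄ = 109.42 mm, Ȳ = 85.94 mm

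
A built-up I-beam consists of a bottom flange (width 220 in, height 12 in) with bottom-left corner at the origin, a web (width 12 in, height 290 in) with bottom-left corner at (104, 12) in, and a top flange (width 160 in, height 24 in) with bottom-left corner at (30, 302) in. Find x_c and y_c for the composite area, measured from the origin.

x_c = 110.00 in, y_c = 177.51 in

bottom flange: A = 220 × 12 = 2640.00, centroid at (110.00, 6.00).
web: A = 12 × 290 = 3480.00, centroid at (110.00, 157.00).
top flange: A = 160 × 24 = 3840.00, centroid at (110.00, 314.00).
ΣA = 9960.00 in², ΣAx_c = 1095600.00 in³, ΣAy_c = 1767960.00 in³.
x_c = 1095600.00/9960.00 = 110.00 in; y_c = 1767960.00/9960.00 = 177.51 in.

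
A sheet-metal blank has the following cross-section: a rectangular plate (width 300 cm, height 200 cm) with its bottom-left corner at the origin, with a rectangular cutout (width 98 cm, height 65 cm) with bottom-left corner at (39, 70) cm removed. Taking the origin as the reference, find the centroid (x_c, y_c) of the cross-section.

x_c = 157.36 cm, y_c = 99.70 cm

Part | A | x̄ᵢ | ȳᵢ | A·x̄ᵢ | A·ȳᵢ
plate | 60000.00 | 150.00 | 100.00 | 9000000.00 | 6000000.00
hole | -6370.00 | 88.00 | 102.50 | -560560.00 | -652925.00
Σ | 53630.00 |  |  | 8439440.00 | 5347075.00
x_c = 8439440.00 / 53630.00 = 157.36 cm
y_c = 5347075.00 / 53630.00 = 99.70 cm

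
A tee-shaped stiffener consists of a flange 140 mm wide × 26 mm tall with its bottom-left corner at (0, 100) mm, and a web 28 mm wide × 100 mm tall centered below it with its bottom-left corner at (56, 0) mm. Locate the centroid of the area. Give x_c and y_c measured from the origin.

x_c = 70.00 mm, y_c = 85.61 mm

web: A = 28 × 100 = 2800.00, centroid at (70.00, 50.00).
flange: A = 140 × 26 = 3640.00, centroid at (70.00, 113.00).
ΣA = 6440.00 mm²
ΣAx_c = (2800.00)(70.00) + (3640.00)(70.00) = 450800.00 mm³
ΣAy_c = (2800.00)(50.00) + (3640.00)(113.00) = 551320.00 mm³
x_c = 450800.00 / 6440.00 = 70.00 mm
y_c = 551320.00 / 6440.00 = 85.61 mm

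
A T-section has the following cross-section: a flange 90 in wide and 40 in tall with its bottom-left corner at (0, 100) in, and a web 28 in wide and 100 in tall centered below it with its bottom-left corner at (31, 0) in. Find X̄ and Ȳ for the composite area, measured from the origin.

X̄ = 45.00 in, Ȳ = 89.38 in

web: A = 28 × 100 = 2800.00, centroid at (45.00, 50.00).
flange: A = 90 × 40 = 3600.00, centroid at (45.00, 120.00).
ΣA = 6400.00 in², ΣAX̄ = 288000.00 in³, ΣAȲ = 572000.00 in³.
X̄ = 288000.00/6400.00 = 45.00 in; Ȳ = 572000.00/6400.00 = 89.38 in.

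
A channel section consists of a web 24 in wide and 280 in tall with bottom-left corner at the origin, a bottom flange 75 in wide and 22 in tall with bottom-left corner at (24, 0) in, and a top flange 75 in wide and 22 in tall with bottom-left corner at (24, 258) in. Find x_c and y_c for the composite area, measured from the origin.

x_c = 28.30 in, y_c = 140.00 in

web: A = 24 × 280 = 6720.00, centroid at (12.00, 140.00).
bottom flange: A = 75 × 22 = 1650.00, centroid at (61.50, 11.00).
top flange: A = 75 × 22 = 1650.00, centroid at (61.50, 269.00).
ΣA = 10020.00 in², ΣAx_c = 283590.00 in³, ΣAy_c = 1402800.00 in³.
x_c = 283590.00/10020.00 = 28.30 in; y_c = 1402800.00/10020.00 = 140.00 in.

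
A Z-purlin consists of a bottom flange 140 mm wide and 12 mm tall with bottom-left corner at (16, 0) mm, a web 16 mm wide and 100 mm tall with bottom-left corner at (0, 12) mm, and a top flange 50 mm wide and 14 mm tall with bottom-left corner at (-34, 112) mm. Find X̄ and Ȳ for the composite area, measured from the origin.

bottom flange: A = 140 × 12 = 1680.00, centroid at (86.00, 6.00).
web: A = 16 × 100 = 1600.00, centroid at (8.00, 62.00).
top flange: A = 50 × 14 = 700.00, centroid at (-9.00, 119.00).
ΣA = 3980.00 mm²
ΣAX̄ = (1680.00)(86.00) + (1600.00)(8.00) + (700.00)(-9.00) = 150980.00 mm³
ΣAȲ = (1680.00)(6.00) + (1600.00)(62.00) + (700.00)(119.00) = 192580.00 mm³
X̄ = 150980.00 / 3980.00 = 37.93 mm
Ȳ = 192580.00 / 3980.00 = 48.39 mm

X̄ = 37.93 mm, Ȳ = 48.39 mm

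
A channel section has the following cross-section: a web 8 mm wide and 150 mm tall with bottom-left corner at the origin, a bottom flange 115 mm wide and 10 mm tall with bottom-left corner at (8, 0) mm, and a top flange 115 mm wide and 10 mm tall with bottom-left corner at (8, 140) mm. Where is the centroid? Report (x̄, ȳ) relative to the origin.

x̄ = 44.41 mm, ȳ = 75.00 mm

web: A = 8 × 150 = 1200.00, centroid at (4.00, 75.00).
bottom flange: A = 115 × 10 = 1150.00, centroid at (65.50, 5.00).
top flange: A = 115 × 10 = 1150.00, centroid at (65.50, 145.00).
ΣA = 3500.00 mm², ΣAx̄ = 155450.00 mm³, ΣAȳ = 262500.00 mm³.
x̄ = 155450.00/3500.00 = 44.41 mm; ȳ = 262500.00/3500.00 = 75.00 mm.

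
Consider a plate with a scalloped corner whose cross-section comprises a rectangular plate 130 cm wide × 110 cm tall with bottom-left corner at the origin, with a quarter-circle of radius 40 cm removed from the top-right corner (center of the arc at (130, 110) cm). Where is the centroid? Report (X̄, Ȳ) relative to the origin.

Part | A | x̄ᵢ | ȳᵢ | A·x̄ᵢ | A·ȳᵢ
plate | 14300.00 | 65.00 | 55.00 | 929500.00 | 786500.00
removed quarter-circle | -1256.64 | 113.02 | 93.02 | -142029.48 | -116896.74
Σ | 13043.36 |  |  | 787470.52 | 669603.26
X̄ = 787470.52 / 13043.36 = 60.37 cm
Ȳ = 669603.26 / 13043.36 = 51.34 cm

X̄ = 60.37 cm, Ȳ = 51.34 cm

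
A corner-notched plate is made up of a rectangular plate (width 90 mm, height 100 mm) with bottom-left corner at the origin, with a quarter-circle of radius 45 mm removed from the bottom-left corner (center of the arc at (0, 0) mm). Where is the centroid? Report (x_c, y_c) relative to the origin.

x_c = 50.56 mm, y_c = 56.63 mm

Part | A | x̄ᵢ | ȳᵢ | A·x̄ᵢ | A·ȳᵢ
plate | 9000.00 | 45.00 | 50.00 | 405000.00 | 450000.00
removed quarter-circle | -1590.43 | 19.10 | 19.10 | -30375.00 | -30375.00
Σ | 7409.57 |  |  | 374625.00 | 419625.00
x_c = 374625.00 / 7409.57 = 50.56 mm
y_c = 419625.00 / 7409.57 = 56.63 mm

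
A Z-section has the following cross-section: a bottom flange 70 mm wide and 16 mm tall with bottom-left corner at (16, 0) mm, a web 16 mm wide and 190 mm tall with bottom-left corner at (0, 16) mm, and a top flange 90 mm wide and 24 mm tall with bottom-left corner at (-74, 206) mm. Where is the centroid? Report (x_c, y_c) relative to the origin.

Part | A | x̄ᵢ | ȳᵢ | A·x̄ᵢ | A·ȳᵢ
bottom flange | 1120.00 | 51.00 | 8.00 | 57120.00 | 8960.00
web | 3040.00 | 8.00 | 111.00 | 24320.00 | 337440.00
top flange | 2160.00 | -29.00 | 218.00 | -62640.00 | 470880.00
Σ | 6320.00 |  |  | 18800.00 | 817280.00
x_c = 18800.00 / 6320.00 = 2.97 mm
y_c = 817280.00 / 6320.00 = 129.32 mm

x_c = 2.97 mm, y_c = 129.32 mm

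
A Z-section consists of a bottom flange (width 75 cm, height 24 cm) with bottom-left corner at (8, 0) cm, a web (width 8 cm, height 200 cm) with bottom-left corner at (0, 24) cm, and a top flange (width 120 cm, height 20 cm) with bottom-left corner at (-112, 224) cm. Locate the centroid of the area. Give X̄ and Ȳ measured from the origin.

X̄ = -6.29 cm, Ȳ = 134.76 cm

bottom flange: A = 75 × 24 = 1800.00, centroid at (45.50, 12.00).
web: A = 8 × 200 = 1600.00, centroid at (4.00, 124.00).
top flange: A = 120 × 20 = 2400.00, centroid at (-52.00, 234.00).
ΣA = 5800.00 cm²
ΣAX̄ = (1800.00)(45.50) + (1600.00)(4.00) + (2400.00)(-52.00) = -36500.00 cm³
ΣAȲ = (1800.00)(12.00) + (1600.00)(124.00) + (2400.00)(234.00) = 781600.00 cm³
X̄ = -36500.00 / 5800.00 = -6.29 cm
Ȳ = 781600.00 / 5800.00 = 134.76 cm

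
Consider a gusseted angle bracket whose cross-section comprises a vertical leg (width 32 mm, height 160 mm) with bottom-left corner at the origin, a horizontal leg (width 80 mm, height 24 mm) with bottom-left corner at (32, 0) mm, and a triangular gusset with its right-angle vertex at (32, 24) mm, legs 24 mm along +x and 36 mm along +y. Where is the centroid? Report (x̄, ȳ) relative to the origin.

x̄ = 31.78 mm, ȳ = 59.98 mm

vertical leg: A = 32 × 160 = 5120.00, centroid at (16.00, 80.00).
horizontal leg: A = 80 × 24 = 1920.00, centroid at (72.00, 12.00).
gusset: A = ½·24·36 = 432.00, centroid at (40.00, 36.00).
ΣA = 7472.00 mm²
ΣAx̄ = (5120.00)(16.00) + (1920.00)(72.00) + (432.00)(40.00) = 237440.00 mm³
ΣAȳ = (5120.00)(80.00) + (1920.00)(12.00) + (432.00)(36.00) = 448192.00 mm³
x̄ = 237440.00 / 7472.00 = 31.78 mm
ȳ = 448192.00 / 7472.00 = 59.98 mm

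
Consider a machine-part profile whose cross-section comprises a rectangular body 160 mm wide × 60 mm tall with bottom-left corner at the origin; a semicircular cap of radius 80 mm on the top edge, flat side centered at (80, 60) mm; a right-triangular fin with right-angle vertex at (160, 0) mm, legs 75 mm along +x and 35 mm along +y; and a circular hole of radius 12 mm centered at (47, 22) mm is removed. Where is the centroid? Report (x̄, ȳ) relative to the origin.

x̄ = 87.45 mm, ȳ = 60.35 mm

Part | A | x̄ᵢ | ȳᵢ | A·x̄ᵢ | A·ȳᵢ
rectangular body | 9600.00 | 80.00 | 30.00 | 768000.00 | 288000.00
semicircular top | 10053.10 | 80.00 | 93.95 | 804247.72 | 944519.12
triangular fin | 1312.50 | 185.00 | 11.67 | 242812.50 | 15312.50
hole | -452.39 | 47.00 | 22.00 | -21262.30 | -9952.57
Σ | 20513.21 |  |  | 1793797.92 | 1237879.06
x̄ = 1793797.92 / 20513.21 = 87.45 mm
ȳ = 1237879.06 / 20513.21 = 60.35 mm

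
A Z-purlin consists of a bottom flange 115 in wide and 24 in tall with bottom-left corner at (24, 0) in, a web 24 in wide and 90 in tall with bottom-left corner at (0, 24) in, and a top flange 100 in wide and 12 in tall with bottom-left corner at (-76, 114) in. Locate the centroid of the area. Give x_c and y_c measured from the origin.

Part | A | x̄ᵢ | ȳᵢ | A·x̄ᵢ | A·ȳᵢ
bottom flange | 2760.00 | 81.50 | 12.00 | 224940.00 | 33120.00
web | 2160.00 | 12.00 | 69.00 | 25920.00 | 149040.00
top flange | 1200.00 | -26.00 | 120.00 | -31200.00 | 144000.00
Σ | 6120.00 |  |  | 219660.00 | 326160.00
x_c = 219660.00 / 6120.00 = 35.89 in
y_c = 326160.00 / 6120.00 = 53.29 in

x_c = 35.89 in, y_c = 53.29 in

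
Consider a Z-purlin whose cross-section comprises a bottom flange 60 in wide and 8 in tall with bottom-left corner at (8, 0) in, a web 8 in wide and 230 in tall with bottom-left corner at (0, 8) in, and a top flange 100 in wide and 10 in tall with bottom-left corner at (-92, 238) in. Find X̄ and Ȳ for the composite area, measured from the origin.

Part | A | x̄ᵢ | ȳᵢ | A·x̄ᵢ | A·ȳᵢ
bottom flange | 480.00 | 38.00 | 4.00 | 18240.00 | 1920.00
web | 1840.00 | 4.00 | 123.00 | 7360.00 | 226320.00
top flange | 1000.00 | -42.00 | 243.00 | -42000.00 | 243000.00
Σ | 3320.00 |  |  | -16400.00 | 471240.00
X̄ = -16400.00 / 3320.00 = -4.94 in
Ȳ = 471240.00 / 3320.00 = 141.94 in

X̄ = -4.94 in, Ȳ = 141.94 in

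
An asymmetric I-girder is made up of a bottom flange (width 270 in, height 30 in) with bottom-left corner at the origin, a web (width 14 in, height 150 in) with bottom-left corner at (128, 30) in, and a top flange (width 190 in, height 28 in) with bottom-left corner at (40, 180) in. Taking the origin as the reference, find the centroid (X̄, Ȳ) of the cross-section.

X̄ = 135.00 in, Ȳ = 88.54 in

bottom flange: A = 270 × 30 = 8100.00, centroid at (135.00, 15.00).
web: A = 14 × 150 = 2100.00, centroid at (135.00, 105.00).
top flange: A = 190 × 28 = 5320.00, centroid at (135.00, 194.00).
ΣA = 15520.00 in², ΣAX̄ = 2095200.00 in³, ΣAȲ = 1374080.00 in³.
X̄ = 2095200.00/15520.00 = 135.00 in; Ȳ = 1374080.00/15520.00 = 88.54 in.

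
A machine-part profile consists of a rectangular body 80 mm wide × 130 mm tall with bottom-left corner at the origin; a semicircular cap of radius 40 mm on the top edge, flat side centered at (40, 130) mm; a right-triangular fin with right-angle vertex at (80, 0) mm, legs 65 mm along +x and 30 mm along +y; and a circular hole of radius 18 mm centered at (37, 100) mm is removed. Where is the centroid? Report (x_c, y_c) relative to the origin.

x_c = 44.91 mm, y_c = 74.07 mm

rectangular body: A = 80 × 130 = 10400.00, centroid at (40.00, 65.00).
semicircular top: A = ½π·40² = 2513.27, centroid at (40.00, 146.98).
triangular fin: A = ½·65·30 = 975.00, centroid at (101.67, 10.00).
hole: A = −π·18² = -1017.88, centroid at (37.00, 100.00).
ΣA = 12870.40 mm²
ΣAx_c = (10400.00)(40.00) + (2513.27)(40.00) + (975.00)(101.67) + (-1017.88)(37.00) = 577994.55 mm³
ΣAy_c = (10400.00)(65.00) + (2513.27)(146.98) + (975.00)(10.00) + (-1017.88)(100.00) = 953354.70 mm³
x_c = 577994.55 / 12870.40 = 44.91 mm
y_c = 953354.70 / 12870.40 = 74.07 mm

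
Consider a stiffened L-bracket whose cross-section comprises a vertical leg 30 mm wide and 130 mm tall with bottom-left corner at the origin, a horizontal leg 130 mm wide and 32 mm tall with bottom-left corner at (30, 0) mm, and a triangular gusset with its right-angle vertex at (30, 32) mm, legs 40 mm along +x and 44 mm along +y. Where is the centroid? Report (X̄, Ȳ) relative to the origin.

X̄ = 55.01 mm, Ȳ = 40.39 mm

vertical leg: A = 30 × 130 = 3900.00, centroid at (15.00, 65.00).
horizontal leg: A = 130 × 32 = 4160.00, centroid at (95.00, 16.00).
gusset: A = ½·40·44 = 880.00, centroid at (43.33, 46.67).
ΣA = 8940.00 mm²
ΣAX̄ = (3900.00)(15.00) + (4160.00)(95.00) + (880.00)(43.33) = 491833.33 mm³
ΣAȲ = (3900.00)(65.00) + (4160.00)(16.00) + (880.00)(46.67) = 361126.67 mm³
X̄ = 491833.33 / 8940.00 = 55.01 mm
Ȳ = 361126.67 / 8940.00 = 40.39 mm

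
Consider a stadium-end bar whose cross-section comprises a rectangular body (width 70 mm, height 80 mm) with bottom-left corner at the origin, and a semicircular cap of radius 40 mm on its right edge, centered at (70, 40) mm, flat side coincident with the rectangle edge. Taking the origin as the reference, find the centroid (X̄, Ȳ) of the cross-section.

Part | A | x̄ᵢ | ȳᵢ | A·x̄ᵢ | A·ȳᵢ
rectangular body | 5600.00 | 35.00 | 40.00 | 196000.00 | 224000.00
semicircular end | 2513.27 | 86.98 | 40.00 | 218595.86 | 100530.96
Σ | 8113.27 |  |  | 414595.86 | 324530.96
X̄ = 414595.86 / 8113.27 = 51.10 mm
Ȳ = 324530.96 / 8113.27 = 40.00 mm

X̄ = 51.10 mm, Ȳ = 40.00 mm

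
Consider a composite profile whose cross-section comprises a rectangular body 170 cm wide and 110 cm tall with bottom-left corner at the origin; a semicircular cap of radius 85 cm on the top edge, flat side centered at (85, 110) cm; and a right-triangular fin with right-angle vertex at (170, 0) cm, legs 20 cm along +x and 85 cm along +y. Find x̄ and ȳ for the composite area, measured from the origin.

x̄ = 87.52 cm, ȳ = 87.72 cm

rectangular body: A = 170 × 110 = 18700.00, centroid at (85.00, 55.00).
semicircular top: A = ½π·85² = 11349.00, centroid at (85.00, 146.08).
triangular fin: A = ½·20·85 = 850.00, centroid at (176.67, 28.33).
ΣA = 30899.00 cm², ΣAx̄ = 2704331.96 cm³, ΣAȳ = 2710390.38 cm³.
x̄ = 2704331.96/30899.00 = 87.52 cm; ȳ = 2710390.38/30899.00 = 87.72 cm.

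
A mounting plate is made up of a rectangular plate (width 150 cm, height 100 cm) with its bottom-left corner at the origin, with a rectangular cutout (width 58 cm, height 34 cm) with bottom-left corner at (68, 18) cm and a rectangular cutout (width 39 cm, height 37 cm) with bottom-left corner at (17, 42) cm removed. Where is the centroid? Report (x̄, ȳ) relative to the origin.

x̄ = 76.05 cm, ȳ = 51.25 cm

plate: A = 150 × 100 = 15000.00, centroid at (75.00, 50.00).
hole 1: A = −(58 × 34) = -1972.00, centroid at (97.00, 35.00).
hole 2: A = −(39 × 37) = -1443.00, centroid at (36.50, 60.50).
ΣA = 11585.00 cm², ΣAx̄ = 881046.50 cm³, ΣAȳ = 593678.50 cm³.
x̄ = 881046.50/11585.00 = 76.05 cm; ȳ = 593678.50/11585.00 = 51.25 cm.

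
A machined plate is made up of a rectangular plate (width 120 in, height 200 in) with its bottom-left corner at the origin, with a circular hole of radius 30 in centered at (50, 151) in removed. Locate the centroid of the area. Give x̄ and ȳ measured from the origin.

Part | A | x̄ᵢ | ȳᵢ | A·x̄ᵢ | A·ȳᵢ
plate | 24000.00 | 60.00 | 100.00 | 1440000.00 | 2400000.00
hole | -2827.43 | 50.00 | 151.00 | -141371.67 | -426942.44
Σ | 21172.57 |  |  | 1298628.33 | 1973057.56
x̄ = 1298628.33 / 21172.57 = 61.34 in
ȳ = 1973057.56 / 21172.57 = 93.19 in

x̄ = 61.34 in, ȳ = 93.19 in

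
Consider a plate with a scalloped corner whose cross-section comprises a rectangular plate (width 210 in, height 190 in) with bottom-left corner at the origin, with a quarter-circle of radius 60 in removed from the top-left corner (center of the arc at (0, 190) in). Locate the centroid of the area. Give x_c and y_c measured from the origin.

plate: A = 210 × 190 = 39900.00, centroid at (105.00, 95.00).
removed quarter-circle: A = −¼π·60² = -2827.43, centroid at (25.46, 164.54).
ΣA = 37072.57 in², ΣAx_c = 4117500.00 in³, ΣAy_c = 3325287.66 in³.
x_c = 4117500.00/37072.57 = 111.07 in; y_c = 3325287.66/37072.57 = 89.70 in.

x_c = 111.07 in, y_c = 89.70 in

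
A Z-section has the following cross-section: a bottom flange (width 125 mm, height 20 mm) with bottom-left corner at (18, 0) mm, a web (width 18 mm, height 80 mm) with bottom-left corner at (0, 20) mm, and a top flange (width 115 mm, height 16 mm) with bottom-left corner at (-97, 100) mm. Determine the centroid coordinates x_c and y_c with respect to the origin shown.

bottom flange: A = 125 × 20 = 2500.00, centroid at (80.50, 10.00).
web: A = 18 × 80 = 1440.00, centroid at (9.00, 60.00).
top flange: A = 115 × 16 = 1840.00, centroid at (-39.50, 108.00).
ΣA = 5780.00 mm²
ΣAx_c = (2500.00)(80.50) + (1440.00)(9.00) + (1840.00)(-39.50) = 141530.00 mm³
ΣAy_c = (2500.00)(10.00) + (1440.00)(60.00) + (1840.00)(108.00) = 310120.00 mm³
x_c = 141530.00 / 5780.00 = 24.49 mm
y_c = 310120.00 / 5780.00 = 53.65 mm

x_c = 24.49 mm, y_c = 53.65 mm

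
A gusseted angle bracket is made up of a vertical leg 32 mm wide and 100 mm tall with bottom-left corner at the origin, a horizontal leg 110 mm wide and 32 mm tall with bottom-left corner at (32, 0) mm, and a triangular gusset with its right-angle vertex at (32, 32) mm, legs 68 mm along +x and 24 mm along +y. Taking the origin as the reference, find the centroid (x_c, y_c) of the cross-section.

x_c = 53.35 mm, y_c = 33.04 mm

Part | A | x̄ᵢ | ȳᵢ | A·x̄ᵢ | A·ȳᵢ
vertical leg | 3200.00 | 16.00 | 50.00 | 51200.00 | 160000.00
horizontal leg | 3520.00 | 87.00 | 16.00 | 306240.00 | 56320.00
gusset | 816.00 | 54.67 | 40.00 | 44608.00 | 32640.00
Σ | 7536.00 |  |  | 402048.00 | 248960.00
x_c = 402048.00 / 7536.00 = 53.35 mm
y_c = 248960.00 / 7536.00 = 33.04 mm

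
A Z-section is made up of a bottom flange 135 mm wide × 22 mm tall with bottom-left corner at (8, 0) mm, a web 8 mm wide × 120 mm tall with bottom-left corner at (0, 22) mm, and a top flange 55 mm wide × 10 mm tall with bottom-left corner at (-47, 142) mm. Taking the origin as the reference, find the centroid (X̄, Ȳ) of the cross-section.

bottom flange: A = 135 × 22 = 2970.00, centroid at (75.50, 11.00).
web: A = 8 × 120 = 960.00, centroid at (4.00, 82.00).
top flange: A = 55 × 10 = 550.00, centroid at (-19.50, 147.00).
ΣA = 4480.00 mm²
ΣAX̄ = (2970.00)(75.50) + (960.00)(4.00) + (550.00)(-19.50) = 217350.00 mm³
ΣAȲ = (2970.00)(11.00) + (960.00)(82.00) + (550.00)(147.00) = 192240.00 mm³
X̄ = 217350.00 / 4480.00 = 48.52 mm
Ȳ = 192240.00 / 4480.00 = 42.91 mm

X̄ = 48.52 mm, Ȳ = 42.91 mm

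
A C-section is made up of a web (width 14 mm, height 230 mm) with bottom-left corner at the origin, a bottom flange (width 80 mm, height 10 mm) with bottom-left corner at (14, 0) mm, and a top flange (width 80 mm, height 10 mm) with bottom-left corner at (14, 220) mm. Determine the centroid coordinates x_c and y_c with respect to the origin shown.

x_c = 22.60 mm, y_c = 115.00 mm

web: A = 14 × 230 = 3220.00, centroid at (7.00, 115.00).
bottom flange: A = 80 × 10 = 800.00, centroid at (54.00, 5.00).
top flange: A = 80 × 10 = 800.00, centroid at (54.00, 225.00).
ΣA = 4820.00 mm², ΣAx_c = 108940.00 mm³, ΣAy_c = 554300.00 mm³.
x_c = 108940.00/4820.00 = 22.60 mm; y_c = 554300.00/4820.00 = 115.00 mm.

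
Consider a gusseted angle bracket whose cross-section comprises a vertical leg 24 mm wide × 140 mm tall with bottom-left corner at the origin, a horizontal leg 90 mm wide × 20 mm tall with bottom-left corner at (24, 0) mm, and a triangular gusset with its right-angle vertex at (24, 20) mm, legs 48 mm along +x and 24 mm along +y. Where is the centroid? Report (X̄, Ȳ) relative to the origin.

Part | A | x̄ᵢ | ȳᵢ | A·x̄ᵢ | A·ȳᵢ
vertical leg | 3360.00 | 12.00 | 70.00 | 40320.00 | 235200.00
horizontal leg | 1800.00 | 69.00 | 10.00 | 124200.00 | 18000.00
gusset | 576.00 | 40.00 | 28.00 | 23040.00 | 16128.00
Σ | 5736.00 |  |  | 187560.00 | 269328.00
X̄ = 187560.00 / 5736.00 = 32.70 mm
Ȳ = 269328.00 / 5736.00 = 46.95 mm

X̄ = 32.70 mm, Ȳ = 46.95 mm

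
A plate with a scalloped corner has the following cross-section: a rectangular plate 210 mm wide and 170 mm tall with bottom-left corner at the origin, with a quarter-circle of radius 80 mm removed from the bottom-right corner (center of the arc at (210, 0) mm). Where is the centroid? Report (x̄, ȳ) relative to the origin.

Part | A | x̄ᵢ | ȳᵢ | A·x̄ᵢ | A·ȳᵢ
plate | 35700.00 | 105.00 | 85.00 | 3748500.00 | 3034500.00
removed quarter-circle | -5026.55 | 176.05 | 33.95 | -884908.46 | -170666.67
Σ | 30673.45 |  |  | 2863591.54 | 2863833.33
x̄ = 2863591.54 / 30673.45 = 93.36 mm
ȳ = 2863833.33 / 30673.45 = 93.37 mm

x̄ = 93.36 mm, ȳ = 93.37 mm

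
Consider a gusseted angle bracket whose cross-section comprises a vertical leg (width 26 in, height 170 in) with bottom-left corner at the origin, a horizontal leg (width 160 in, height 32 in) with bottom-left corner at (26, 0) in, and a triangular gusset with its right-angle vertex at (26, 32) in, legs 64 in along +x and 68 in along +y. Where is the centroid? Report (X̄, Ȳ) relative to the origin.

X̄ = 60.02 in, Ȳ = 49.21 in

Part | A | x̄ᵢ | ȳᵢ | A·x̄ᵢ | A·ȳᵢ
vertical leg | 4420.00 | 13.00 | 85.00 | 57460.00 | 375700.00
horizontal leg | 5120.00 | 106.00 | 16.00 | 542720.00 | 81920.00
gusset | 2176.00 | 47.33 | 54.67 | 102997.33 | 118954.67
Σ | 11716.00 |  |  | 703177.33 | 576574.67
X̄ = 703177.33 / 11716.00 = 60.02 in
Ȳ = 576574.67 / 11716.00 = 49.21 in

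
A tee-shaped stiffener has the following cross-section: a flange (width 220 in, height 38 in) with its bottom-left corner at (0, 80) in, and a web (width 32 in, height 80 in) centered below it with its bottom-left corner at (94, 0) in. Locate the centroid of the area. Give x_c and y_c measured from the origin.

x_c = 110.00 in, y_c = 85.17 in

web: A = 32 × 80 = 2560.00, centroid at (110.00, 40.00).
flange: A = 220 × 38 = 8360.00, centroid at (110.00, 99.00).
ΣA = 10920.00 in²
ΣAx_c = (2560.00)(110.00) + (8360.00)(110.00) = 1201200.00 in³
ΣAy_c = (2560.00)(40.00) + (8360.00)(99.00) = 930040.00 in³
x_c = 1201200.00 / 10920.00 = 110.00 in
y_c = 930040.00 / 10920.00 = 85.17 in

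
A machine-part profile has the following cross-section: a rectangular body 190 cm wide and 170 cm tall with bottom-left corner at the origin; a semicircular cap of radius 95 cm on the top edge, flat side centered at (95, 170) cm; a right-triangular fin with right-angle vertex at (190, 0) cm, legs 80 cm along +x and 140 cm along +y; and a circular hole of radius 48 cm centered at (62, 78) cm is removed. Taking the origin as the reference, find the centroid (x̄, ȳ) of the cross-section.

rectangular body: A = 190 × 170 = 32300.00, centroid at (95.00, 85.00).
semicircular top: A = ½π·95² = 14176.44, centroid at (95.00, 210.32).
triangular fin: A = ½·80·140 = 5600.00, centroid at (216.67, 46.67).
hole: A = −π·48² = -7238.23, centroid at (62.00, 78.00).
ΣA = 44838.21 cm², ΣAx̄ = 5179824.61 cm³, ΣAȳ = 5423829.03 cm³.
x̄ = 5179824.61/44838.21 = 115.52 cm; ȳ = 5423829.03/44838.21 = 120.96 cm.

x̄ = 115.52 cm, ȳ = 120.96 cm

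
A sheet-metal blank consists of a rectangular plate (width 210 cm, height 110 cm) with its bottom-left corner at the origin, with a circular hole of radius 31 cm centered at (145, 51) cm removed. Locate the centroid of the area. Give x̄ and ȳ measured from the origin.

plate: A = 210 × 110 = 23100.00, centroid at (105.00, 55.00).
hole: A = −π·31² = -3019.07, centroid at (145.00, 51.00).
ΣA = 20080.93 cm², ΣAx̄ = 1987734.77 cm³, ΣAȳ = 1116527.40 cm³.
x̄ = 1987734.77/20080.93 = 98.99 cm; ȳ = 1116527.40/20080.93 = 55.60 cm.

x̄ = 98.99 cm, ȳ = 55.60 cm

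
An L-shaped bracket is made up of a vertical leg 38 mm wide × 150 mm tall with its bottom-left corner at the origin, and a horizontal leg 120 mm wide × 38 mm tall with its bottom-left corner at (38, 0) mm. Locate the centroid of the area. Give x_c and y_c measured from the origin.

vertical leg: A = 38 × 150 = 5700.00, centroid at (19.00, 75.00).
horizontal leg: A = 120 × 38 = 4560.00, centroid at (98.00, 19.00).
ΣA = 10260.00 mm², ΣAx_c = 555180.00 mm³, ΣAy_c = 514140.00 mm³.
x_c = 555180.00/10260.00 = 54.11 mm; y_c = 514140.00/10260.00 = 50.11 mm.

x_c = 54.11 mm, y_c = 50.11 mm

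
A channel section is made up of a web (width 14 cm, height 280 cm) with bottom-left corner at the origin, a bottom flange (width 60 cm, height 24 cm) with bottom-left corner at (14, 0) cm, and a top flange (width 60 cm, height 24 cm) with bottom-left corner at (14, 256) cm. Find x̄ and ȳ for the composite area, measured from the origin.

x̄ = 22.67 cm, ȳ = 140.00 cm

web: A = 14 × 280 = 3920.00, centroid at (7.00, 140.00).
bottom flange: A = 60 × 24 = 1440.00, centroid at (44.00, 12.00).
top flange: A = 60 × 24 = 1440.00, centroid at (44.00, 268.00).
ΣA = 6800.00 cm², ΣAx̄ = 154160.00 cm³, ΣAȳ = 952000.00 cm³.
x̄ = 154160.00/6800.00 = 22.67 cm; ȳ = 952000.00/6800.00 = 140.00 cm.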